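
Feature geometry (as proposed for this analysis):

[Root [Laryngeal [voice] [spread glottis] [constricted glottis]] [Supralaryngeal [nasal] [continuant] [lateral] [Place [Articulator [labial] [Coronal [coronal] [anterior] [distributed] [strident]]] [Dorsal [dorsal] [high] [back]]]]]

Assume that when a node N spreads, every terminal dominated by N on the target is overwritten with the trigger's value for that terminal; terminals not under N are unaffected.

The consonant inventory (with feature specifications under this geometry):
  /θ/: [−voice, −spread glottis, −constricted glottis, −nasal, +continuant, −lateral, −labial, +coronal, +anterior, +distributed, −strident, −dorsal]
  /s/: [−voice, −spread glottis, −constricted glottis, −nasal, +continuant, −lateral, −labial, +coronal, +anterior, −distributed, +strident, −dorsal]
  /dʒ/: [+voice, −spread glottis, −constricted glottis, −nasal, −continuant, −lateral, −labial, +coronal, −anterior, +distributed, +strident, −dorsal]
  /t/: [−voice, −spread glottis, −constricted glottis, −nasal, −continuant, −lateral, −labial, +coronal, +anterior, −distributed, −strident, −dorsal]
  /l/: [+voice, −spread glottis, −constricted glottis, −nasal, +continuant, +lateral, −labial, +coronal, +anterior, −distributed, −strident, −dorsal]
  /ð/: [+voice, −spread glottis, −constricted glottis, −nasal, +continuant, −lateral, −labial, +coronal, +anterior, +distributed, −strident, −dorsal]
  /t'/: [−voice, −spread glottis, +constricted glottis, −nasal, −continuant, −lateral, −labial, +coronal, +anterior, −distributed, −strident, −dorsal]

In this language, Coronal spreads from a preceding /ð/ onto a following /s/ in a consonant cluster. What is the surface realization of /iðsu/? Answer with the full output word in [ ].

Coronal immediately or transitively dominates [coronal], [anterior], [distributed], [strident].
After delinking /s/'s Coronal and linking /ð/'s, the affected terminals become [+coronal], [+anterior], [+distributed], [−strident]; [voice], [spread glottis], [constricted glottis], … (outside Coronal) are retained from /s/.
The resulting bundle matches /θ/ in the inventory; substituting it for /s/ gives [iðθu].

[iðθu]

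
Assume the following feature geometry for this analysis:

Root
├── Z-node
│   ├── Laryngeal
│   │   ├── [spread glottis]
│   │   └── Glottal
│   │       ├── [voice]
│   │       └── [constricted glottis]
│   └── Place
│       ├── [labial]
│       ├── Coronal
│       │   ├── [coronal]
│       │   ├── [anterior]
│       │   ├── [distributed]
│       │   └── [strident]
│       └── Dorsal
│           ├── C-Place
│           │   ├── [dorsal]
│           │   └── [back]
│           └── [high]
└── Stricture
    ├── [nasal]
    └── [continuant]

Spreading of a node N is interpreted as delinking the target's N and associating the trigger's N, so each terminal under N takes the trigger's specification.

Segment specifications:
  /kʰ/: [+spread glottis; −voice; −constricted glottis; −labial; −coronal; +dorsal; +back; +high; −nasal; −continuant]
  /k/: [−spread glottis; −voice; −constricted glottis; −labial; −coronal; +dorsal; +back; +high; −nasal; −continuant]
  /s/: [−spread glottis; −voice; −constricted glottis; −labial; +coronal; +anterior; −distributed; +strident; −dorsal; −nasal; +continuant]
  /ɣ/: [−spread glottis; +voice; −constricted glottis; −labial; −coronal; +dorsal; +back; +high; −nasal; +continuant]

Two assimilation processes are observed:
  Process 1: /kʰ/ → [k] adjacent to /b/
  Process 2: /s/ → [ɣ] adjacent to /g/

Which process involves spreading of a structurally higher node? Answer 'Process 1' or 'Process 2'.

Process 2

Process 1: the feature that changes is [spread glottis]; the minimal node is [spread glottis] (depth 3).
In Process 2, [voice], [coronal], [anterior], [distributed], [strident], [dorsal], [high], [back] change, so the minimal spreading node is Z-node at depth 1.
Z-node is closer to Root than [spread glottis], so Process 2 spreads the higher node.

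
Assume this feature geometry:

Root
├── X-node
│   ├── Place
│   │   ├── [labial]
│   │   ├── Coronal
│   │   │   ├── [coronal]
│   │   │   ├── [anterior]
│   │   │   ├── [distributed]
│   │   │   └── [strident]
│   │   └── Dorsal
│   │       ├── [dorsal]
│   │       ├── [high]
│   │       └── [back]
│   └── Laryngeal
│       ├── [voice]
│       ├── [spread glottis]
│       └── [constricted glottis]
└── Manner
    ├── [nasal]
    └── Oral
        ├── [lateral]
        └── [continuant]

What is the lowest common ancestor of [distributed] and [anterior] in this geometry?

Coronal

[distributed] is immediately dominated by Coronal.
[anterior] is immediately dominated by Coronal.
These paths first converge at Coronal; no daughter of Coronal dominates all 2 features, so Coronal is the minimal constituent.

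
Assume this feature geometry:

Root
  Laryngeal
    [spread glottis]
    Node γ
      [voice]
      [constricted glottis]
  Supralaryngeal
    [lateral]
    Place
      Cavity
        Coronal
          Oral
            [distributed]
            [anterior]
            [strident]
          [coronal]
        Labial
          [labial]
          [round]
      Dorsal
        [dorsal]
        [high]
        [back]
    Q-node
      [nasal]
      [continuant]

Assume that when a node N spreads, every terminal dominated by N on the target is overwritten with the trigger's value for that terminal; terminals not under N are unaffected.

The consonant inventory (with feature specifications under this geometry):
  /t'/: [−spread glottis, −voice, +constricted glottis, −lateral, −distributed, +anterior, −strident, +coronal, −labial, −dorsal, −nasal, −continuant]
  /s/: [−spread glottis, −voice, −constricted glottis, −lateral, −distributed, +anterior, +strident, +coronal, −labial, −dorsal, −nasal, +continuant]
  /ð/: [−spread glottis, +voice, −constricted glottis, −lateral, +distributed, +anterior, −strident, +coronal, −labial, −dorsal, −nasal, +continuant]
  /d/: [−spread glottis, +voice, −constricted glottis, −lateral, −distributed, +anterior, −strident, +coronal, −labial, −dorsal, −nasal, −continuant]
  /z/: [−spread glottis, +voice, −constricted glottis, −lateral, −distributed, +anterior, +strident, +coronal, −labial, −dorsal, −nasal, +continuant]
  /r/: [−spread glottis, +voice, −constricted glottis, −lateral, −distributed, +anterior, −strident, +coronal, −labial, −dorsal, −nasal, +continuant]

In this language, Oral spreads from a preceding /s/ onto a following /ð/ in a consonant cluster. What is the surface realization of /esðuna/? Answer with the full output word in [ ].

The Oral node dominates the terminals [distributed], [anterior], [strident].
After delinking /ð/'s Oral and linking /s/'s, the affected terminals become [−distributed], [+anterior], [+strident]; [spread glottis], [voice], [constricted glottis], … (outside Oral) are retained from /ð/.
This feature bundle is that of [z], so /esðuna/ surfaces as [eszuna].

[eszuna]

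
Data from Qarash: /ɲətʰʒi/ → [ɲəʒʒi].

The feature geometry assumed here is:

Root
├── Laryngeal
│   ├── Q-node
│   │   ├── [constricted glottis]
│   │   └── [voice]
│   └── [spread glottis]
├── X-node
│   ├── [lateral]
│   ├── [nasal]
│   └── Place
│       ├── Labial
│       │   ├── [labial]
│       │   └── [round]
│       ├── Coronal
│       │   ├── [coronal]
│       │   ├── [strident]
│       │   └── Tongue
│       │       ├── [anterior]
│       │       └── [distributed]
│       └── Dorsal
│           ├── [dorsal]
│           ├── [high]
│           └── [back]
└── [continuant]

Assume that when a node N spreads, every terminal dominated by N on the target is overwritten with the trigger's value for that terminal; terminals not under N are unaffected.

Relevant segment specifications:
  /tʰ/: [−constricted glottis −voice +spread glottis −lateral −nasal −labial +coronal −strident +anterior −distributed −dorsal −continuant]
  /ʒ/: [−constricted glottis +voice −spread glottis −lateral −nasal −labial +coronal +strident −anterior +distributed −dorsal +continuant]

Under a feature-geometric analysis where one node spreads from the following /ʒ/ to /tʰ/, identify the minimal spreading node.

Comparing /tʰ/ with its surface form [ʒ], the features that change are [voice], [spread glottis], [continuant], [anterior], [distributed], [strident].
In this geometry the lowest node dominating all of them is Root: every daughter of Root dominates only a proper subset, so no lower node suffices.
Delinking /tʰ/'s Root and associating /ʒ/'s Root gives precisely the feature bundle of [ʒ].

Root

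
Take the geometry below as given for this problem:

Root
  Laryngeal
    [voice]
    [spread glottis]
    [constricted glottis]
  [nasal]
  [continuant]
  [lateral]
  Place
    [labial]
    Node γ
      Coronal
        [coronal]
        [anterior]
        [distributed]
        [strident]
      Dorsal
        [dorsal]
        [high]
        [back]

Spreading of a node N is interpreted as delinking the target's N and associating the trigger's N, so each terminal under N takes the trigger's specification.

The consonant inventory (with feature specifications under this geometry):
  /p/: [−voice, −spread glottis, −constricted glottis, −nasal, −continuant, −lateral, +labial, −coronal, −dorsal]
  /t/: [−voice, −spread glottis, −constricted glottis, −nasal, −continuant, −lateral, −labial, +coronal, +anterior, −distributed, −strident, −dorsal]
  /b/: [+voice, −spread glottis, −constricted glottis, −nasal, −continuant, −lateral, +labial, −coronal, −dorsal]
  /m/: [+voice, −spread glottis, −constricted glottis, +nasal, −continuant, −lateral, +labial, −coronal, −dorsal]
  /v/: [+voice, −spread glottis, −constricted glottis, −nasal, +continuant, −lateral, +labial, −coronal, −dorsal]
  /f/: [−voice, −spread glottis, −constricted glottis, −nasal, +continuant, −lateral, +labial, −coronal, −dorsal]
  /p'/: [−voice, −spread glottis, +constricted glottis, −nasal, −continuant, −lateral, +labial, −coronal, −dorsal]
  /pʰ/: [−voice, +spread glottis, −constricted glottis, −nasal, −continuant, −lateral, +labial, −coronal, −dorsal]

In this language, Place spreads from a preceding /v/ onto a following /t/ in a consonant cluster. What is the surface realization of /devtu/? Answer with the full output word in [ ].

[devpu]

The Place node dominates the terminals [labial], [coronal], [anterior], [distributed], [strident], [dorsal], [high], [back].
The target acquires /v/'s values for everything under Place — [+labial], [−coronal], [−dorsal] — while keeping its own [voice], [spread glottis], [constricted glottis], ….
This feature bundle is that of [p], so /devtu/ surfaces as [devpu].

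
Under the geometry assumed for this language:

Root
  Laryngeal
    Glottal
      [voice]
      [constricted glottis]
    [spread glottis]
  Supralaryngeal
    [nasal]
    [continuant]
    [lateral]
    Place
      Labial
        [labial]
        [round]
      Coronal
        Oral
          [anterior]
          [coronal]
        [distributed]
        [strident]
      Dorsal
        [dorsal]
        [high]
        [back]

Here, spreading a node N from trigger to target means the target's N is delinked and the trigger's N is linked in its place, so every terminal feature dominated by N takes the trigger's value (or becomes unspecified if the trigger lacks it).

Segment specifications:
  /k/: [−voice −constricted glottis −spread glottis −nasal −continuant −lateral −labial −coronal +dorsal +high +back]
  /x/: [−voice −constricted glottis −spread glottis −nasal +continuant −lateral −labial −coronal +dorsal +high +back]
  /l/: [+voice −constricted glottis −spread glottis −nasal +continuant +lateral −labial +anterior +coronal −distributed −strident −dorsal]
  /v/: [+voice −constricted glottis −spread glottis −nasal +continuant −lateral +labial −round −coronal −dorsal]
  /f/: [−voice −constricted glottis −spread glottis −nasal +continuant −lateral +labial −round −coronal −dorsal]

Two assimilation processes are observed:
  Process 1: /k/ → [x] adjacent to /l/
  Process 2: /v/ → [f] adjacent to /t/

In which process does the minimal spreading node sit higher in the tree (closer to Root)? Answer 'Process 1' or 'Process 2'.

Process 1

In Process 1, [continuant] changes, so the minimal spreading node is [continuant] at depth 2.
Process 2: the feature that changes is [voice]; the minimal node is [voice] (depth 3).
[continuant] is closer to Root than [voice], so Process 1 spreads the higher node.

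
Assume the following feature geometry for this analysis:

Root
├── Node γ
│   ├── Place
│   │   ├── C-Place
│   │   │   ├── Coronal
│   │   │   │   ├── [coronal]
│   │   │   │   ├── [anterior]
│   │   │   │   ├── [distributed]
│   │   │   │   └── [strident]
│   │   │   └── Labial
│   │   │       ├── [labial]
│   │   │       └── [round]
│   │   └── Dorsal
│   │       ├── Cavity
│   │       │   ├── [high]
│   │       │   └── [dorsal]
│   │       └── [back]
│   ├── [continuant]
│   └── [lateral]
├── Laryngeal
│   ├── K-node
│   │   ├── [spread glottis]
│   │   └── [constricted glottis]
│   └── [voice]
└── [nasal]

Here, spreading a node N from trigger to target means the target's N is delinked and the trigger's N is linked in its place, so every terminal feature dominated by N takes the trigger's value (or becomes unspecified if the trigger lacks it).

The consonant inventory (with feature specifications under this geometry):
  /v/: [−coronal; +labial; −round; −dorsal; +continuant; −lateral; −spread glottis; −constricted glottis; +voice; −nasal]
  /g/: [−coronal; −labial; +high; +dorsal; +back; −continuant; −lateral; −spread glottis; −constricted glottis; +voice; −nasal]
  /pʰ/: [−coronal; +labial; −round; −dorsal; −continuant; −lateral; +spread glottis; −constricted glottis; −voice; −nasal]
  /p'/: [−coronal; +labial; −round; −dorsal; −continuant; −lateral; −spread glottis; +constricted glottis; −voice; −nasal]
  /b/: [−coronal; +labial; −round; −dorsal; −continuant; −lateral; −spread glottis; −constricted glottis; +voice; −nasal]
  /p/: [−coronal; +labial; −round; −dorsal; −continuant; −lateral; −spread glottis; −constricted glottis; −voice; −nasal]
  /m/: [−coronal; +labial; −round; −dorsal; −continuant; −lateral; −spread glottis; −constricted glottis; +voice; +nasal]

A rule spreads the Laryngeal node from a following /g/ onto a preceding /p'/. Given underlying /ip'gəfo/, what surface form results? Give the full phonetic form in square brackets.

Terminals under Laryngeal in this geometry: [spread glottis], [constricted glottis], [voice].
The target acquires /g/'s values for everything under Laryngeal — [−spread glottis], [−constricted glottis], [+voice] — while keeping its own [coronal], [labial], [round], ….
This feature bundle is that of [b], so /ip'gəfo/ surfaces as [ibgəfo].

[ibgəfo]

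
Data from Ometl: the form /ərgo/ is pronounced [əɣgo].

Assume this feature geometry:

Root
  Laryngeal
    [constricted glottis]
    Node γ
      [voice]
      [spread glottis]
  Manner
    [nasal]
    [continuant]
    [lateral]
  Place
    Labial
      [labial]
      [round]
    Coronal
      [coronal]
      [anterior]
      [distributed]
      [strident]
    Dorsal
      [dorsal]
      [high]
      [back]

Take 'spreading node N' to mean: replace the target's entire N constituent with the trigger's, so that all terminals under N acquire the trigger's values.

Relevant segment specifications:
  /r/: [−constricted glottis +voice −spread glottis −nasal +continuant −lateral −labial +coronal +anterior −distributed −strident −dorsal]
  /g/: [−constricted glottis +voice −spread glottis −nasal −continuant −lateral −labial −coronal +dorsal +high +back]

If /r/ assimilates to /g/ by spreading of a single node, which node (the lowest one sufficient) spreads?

Comparing /r/ with its surface form [ɣ], the features that change are [coronal], [anterior], [distributed], [strident], [dorsal], [high], [back].
In this geometry the lowest node dominating all of them is Place: every daughter of Place dominates only a proper subset, so no lower node suffices.
If Place spreads, every terminal under it takes /g/'s value, producing [ɣ] as observed.
[continuant] — on which /g/ differs from /r/ — is unchanged, so Root cannot have spread; the constituent is no larger than Place.

Place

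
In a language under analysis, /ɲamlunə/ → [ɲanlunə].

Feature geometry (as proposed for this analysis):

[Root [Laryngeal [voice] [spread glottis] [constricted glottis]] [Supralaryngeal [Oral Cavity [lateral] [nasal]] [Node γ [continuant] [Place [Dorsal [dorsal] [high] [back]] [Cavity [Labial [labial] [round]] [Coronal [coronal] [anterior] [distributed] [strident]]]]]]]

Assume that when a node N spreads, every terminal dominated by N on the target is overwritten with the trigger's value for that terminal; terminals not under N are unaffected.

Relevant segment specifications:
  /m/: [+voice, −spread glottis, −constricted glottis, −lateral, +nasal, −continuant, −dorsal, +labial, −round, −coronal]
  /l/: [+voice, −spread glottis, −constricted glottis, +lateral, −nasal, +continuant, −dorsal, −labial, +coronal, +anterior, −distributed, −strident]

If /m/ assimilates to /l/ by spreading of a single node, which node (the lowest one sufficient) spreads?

Comparing /m/ with its surface form [n], the features that change are [labial], [round], [coronal], [anterior], [distributed], [strident].
These terminals are all dominated by Cavity, and no proper subconstituent of Cavity covers them all; Cavity is their lowest common ancestor.
Delinking /m/'s Cavity and associating /l/'s Cavity gives precisely the feature bundle of [n].
Features on which the two segments disagree outside Cavity, such as [lateral], [nasal], are unchanged — nothing dominating them spread, and Cavity is the minimal sufficient constituent.

Cavity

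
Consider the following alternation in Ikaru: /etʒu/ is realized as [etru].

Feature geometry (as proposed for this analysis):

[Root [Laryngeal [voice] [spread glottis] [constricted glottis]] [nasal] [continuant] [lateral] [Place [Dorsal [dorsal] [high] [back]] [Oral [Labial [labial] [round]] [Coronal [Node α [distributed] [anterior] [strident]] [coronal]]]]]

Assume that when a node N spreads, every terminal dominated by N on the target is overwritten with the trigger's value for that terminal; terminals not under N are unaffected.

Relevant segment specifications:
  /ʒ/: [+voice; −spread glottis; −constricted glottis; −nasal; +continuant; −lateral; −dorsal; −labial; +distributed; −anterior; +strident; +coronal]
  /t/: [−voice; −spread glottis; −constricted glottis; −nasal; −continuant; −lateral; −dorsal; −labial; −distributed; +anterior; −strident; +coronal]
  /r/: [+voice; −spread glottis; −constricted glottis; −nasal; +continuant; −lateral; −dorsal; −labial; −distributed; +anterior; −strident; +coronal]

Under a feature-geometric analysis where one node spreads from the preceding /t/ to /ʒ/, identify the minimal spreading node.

Node α

/ʒ/ and [r] differ in [anterior], [distributed], [strident]; every other specified feature is identical.
Tracing each changed feature up the tree, the paths first meet at Node α; any lower node misses at least one of them.
Spreading Node α from /t/ overwrites each of those terminals with /t/'s values, yielding exactly [r].
[continuant], [voice] stay as in /ʒ/ although /t/ differs there, so no node dominating them spread; among the remaining candidates Node α is the lowest that derives the output.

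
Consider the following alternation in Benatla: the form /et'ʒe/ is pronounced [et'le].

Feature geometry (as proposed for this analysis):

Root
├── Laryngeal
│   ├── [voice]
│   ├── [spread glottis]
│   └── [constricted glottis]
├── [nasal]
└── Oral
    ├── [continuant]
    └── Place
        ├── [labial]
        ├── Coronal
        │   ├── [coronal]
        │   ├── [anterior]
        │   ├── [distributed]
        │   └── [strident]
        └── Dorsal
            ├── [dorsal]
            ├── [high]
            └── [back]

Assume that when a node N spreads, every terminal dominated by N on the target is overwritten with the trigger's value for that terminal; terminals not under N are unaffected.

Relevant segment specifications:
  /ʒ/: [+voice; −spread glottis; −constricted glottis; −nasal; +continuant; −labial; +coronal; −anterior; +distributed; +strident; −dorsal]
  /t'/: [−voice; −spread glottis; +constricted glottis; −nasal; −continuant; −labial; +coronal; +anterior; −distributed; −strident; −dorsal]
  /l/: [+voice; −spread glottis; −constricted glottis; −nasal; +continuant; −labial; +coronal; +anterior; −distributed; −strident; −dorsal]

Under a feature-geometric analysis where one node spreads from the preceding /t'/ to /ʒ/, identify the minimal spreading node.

Comparing /ʒ/ with its surface form [l], the features that change are [anterior], [distributed], [strident].
These terminals are all dominated by Coronal, and no proper subconstituent of Coronal covers them all; Coronal is their lowest common ancestor.
Delinking /ʒ/'s Coronal and associating /t'/'s Coronal gives precisely the feature bundle of [l].
Features on which the two segments disagree outside Coronal, such as [constricted glottis], [voice], are unchanged — nothing dominating them spread, and Coronal is the minimal sufficient constituent.

Coronal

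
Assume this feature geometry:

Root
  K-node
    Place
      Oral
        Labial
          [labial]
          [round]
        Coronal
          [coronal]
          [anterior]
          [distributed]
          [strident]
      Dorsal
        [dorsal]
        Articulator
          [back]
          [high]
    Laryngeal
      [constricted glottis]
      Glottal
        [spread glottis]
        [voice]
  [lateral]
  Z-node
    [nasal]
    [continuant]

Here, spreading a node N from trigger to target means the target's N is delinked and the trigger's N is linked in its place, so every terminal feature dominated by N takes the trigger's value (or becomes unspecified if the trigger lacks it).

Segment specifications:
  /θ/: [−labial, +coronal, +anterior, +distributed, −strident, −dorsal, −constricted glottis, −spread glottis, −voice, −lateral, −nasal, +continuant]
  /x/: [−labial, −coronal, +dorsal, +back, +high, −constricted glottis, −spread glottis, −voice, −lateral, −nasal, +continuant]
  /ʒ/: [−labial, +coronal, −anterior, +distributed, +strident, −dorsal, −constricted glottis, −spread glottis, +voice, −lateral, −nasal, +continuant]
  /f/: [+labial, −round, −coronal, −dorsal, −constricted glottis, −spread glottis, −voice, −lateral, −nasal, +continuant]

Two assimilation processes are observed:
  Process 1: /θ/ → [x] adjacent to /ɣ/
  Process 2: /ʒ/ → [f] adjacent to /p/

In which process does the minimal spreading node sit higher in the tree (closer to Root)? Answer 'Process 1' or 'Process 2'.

Process 2

In Process 1, [coronal], [anterior], [distributed], [strident], [dorsal], [high], [back] change, so the minimal spreading node is Place at depth 2.
In Process 2, [voice], [labial], [round], [coronal], [anterior], [distributed], [strident] change, so the minimal spreading node is K-node at depth 1.
Depth 1 < depth 2; Process 2 involves the structurally higher constituent K-node.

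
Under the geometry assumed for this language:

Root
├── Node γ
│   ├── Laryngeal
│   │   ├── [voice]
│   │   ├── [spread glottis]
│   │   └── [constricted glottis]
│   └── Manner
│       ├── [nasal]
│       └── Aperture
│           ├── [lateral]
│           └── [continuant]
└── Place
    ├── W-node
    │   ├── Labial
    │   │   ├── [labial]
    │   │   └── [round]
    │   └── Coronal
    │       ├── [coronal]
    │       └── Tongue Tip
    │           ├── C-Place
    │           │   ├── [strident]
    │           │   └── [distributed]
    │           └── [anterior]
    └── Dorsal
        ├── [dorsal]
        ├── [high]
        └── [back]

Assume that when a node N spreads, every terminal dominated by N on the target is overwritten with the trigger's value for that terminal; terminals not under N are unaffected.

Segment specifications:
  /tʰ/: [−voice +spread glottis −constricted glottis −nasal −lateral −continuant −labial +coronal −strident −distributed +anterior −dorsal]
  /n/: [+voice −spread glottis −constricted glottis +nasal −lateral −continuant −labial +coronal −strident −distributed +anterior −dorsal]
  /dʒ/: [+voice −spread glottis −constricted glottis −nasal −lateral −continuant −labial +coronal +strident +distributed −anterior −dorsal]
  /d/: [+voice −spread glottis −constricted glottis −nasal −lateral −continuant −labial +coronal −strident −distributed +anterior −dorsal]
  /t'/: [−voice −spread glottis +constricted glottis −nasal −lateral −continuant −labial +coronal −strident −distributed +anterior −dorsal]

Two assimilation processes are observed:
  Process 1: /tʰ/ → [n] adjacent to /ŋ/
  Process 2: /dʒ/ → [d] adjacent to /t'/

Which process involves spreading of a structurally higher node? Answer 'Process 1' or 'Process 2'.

Process 1

Process 1 alters [voice], [spread glottis], [nasal]; the lowest common ancestor is Node γ (depth 1 from Root).
In Process 2, [anterior], [distributed], [strident] change, so the minimal spreading node is Tongue Tip at depth 4.
Node γ is closer to Root than Tongue Tip, so Process 1 spreads the higher node.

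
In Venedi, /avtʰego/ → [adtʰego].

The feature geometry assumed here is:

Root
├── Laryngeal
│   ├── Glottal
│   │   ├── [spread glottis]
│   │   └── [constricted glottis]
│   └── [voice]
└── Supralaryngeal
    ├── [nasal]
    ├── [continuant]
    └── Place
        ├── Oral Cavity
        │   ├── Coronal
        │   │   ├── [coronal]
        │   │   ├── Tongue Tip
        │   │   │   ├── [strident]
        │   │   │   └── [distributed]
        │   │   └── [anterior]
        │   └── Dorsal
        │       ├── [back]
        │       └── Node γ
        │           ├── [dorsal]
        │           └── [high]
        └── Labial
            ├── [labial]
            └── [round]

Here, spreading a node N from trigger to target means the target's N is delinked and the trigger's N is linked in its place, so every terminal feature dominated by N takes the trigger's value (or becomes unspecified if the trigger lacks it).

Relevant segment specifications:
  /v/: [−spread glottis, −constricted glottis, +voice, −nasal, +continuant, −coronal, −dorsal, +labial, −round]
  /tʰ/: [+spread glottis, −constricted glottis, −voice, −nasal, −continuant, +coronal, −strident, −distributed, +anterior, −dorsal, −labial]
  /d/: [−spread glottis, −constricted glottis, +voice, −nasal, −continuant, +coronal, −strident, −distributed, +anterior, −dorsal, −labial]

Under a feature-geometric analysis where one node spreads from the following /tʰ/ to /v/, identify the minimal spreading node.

Supralaryngeal

The alternation /v/ → [d] changes [continuant], [labial], [round], [coronal], [anterior], [distributed], [strident] and nothing else.
The smallest constituent containing every changed terminal is Supralaryngeal — each of its daughters lacks at least one of the affected features.
Spreading Supralaryngeal from /tʰ/ overwrites each of those terminals with /tʰ/'s values, yielding exactly [d].
Since [voice], [spread glottis] are preserved even though /tʰ/ disagrees there, no node above Supralaryngeal spread.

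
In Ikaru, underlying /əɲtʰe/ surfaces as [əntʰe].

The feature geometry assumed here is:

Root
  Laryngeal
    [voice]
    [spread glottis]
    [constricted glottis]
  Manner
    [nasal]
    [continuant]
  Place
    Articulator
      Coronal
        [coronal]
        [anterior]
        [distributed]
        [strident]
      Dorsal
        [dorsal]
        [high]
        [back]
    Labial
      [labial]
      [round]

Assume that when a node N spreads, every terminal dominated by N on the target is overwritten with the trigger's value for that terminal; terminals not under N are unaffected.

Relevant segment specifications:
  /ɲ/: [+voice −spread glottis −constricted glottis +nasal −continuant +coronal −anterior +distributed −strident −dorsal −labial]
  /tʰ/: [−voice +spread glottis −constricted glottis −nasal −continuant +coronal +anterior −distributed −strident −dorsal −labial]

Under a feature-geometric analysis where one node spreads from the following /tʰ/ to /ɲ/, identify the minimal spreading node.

/ɲ/ and [n] differ in [anterior], [distributed]; every other specified feature is identical.
These terminals are all dominated by Coronal, and no proper subconstituent of Coronal covers them all; Coronal is their lowest common ancestor.
If Coronal spreads, every terminal under it takes /tʰ/'s value, producing [n] as observed.
Features on which the two segments disagree outside Coronal, such as [nasal], [spread glottis], are unchanged — nothing dominating them spread, and Coronal is the minimal sufficient constituent.

Coronal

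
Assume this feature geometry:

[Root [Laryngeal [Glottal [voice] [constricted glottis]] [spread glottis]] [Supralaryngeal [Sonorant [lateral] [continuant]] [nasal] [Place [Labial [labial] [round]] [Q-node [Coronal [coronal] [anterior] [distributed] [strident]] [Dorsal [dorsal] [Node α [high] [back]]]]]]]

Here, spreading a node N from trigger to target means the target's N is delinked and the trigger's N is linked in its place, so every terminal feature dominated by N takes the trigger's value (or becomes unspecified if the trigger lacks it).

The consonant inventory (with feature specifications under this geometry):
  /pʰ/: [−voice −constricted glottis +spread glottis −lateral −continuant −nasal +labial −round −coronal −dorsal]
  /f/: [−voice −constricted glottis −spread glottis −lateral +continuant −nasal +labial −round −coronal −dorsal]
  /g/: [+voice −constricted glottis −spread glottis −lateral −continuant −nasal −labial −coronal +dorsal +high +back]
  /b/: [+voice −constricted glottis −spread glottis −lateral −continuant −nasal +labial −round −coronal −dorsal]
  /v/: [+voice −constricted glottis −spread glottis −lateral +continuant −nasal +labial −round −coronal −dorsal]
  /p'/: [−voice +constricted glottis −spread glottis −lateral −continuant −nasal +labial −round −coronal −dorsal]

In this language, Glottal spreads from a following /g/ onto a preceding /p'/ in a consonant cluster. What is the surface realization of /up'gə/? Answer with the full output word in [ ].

[ubgə]

The Glottal node dominates the terminals [voice], [constricted glottis].
After delinking /p'/'s Glottal and linking /g/'s, the affected terminals become [+voice], [−constricted glottis]; [spread glottis], [lateral], [continuant], … (outside Glottal) are retained from /p'/.
Among the inventory, only /b/ has exactly this specification, giving the surface form [ubgə].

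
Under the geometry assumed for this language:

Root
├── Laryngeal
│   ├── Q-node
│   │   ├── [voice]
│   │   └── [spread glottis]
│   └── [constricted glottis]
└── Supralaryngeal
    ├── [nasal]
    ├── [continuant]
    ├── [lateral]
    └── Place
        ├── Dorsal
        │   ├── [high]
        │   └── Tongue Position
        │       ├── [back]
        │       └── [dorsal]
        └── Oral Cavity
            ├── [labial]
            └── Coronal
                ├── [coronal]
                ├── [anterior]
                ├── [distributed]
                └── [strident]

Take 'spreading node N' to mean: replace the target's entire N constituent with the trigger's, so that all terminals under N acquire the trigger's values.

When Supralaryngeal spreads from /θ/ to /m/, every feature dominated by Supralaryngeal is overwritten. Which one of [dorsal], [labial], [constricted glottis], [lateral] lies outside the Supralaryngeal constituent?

Under this geometry, Supralaryngeal contains [nasal], [continuant], [lateral], [high], [back], [dorsal], [labial], [coronal], [anterior], [distributed], [strident].
Of the listed options, [labial], [lateral], [dorsal] are among these and would be overwritten by spreading Supralaryngeal.
[constricted glottis] attaches under Laryngeal, not under Supralaryngeal, so /m/ retains its own value for [constricted glottis].

[constricted glottis]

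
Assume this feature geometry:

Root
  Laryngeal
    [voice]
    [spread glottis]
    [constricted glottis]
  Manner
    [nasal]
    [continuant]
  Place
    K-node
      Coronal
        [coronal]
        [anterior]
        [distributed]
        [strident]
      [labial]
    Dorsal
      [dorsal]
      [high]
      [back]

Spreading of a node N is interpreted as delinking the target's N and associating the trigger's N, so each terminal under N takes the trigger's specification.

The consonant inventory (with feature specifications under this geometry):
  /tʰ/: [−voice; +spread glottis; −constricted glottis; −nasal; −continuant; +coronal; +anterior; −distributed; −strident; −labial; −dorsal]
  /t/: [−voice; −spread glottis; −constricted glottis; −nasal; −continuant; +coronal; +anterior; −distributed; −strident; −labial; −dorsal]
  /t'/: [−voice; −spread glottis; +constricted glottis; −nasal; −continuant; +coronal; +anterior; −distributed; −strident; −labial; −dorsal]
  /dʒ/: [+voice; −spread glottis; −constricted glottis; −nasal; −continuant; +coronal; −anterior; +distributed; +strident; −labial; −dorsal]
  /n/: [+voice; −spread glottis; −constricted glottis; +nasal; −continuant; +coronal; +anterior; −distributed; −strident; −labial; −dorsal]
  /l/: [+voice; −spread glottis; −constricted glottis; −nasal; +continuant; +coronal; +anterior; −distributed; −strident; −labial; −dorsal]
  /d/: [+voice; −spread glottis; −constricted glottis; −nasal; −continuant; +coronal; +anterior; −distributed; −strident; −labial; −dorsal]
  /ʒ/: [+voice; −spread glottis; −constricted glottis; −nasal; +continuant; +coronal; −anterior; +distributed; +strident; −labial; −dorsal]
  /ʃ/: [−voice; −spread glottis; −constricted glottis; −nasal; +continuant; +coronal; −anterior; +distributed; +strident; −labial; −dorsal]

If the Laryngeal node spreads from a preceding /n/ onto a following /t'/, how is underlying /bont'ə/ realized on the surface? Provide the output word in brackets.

[bondə]

The Laryngeal node dominates the terminals [voice], [spread glottis], [constricted glottis].
The target acquires /n/'s values for everything under Laryngeal — [+voice], [−spread glottis], [−constricted glottis] — while keeping its own [nasal], [continuant], [coronal], ….
The resulting bundle matches /d/ in the inventory; substituting it for /t'/ gives [bondə].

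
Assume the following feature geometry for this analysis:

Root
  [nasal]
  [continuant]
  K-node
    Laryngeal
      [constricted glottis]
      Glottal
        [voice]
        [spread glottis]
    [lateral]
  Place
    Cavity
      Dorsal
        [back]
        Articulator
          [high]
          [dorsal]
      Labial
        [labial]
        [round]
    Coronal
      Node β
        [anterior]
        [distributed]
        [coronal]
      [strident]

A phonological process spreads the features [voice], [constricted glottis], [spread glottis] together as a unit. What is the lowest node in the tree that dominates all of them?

Laryngeal

[voice]: Root → K-node → Laryngeal → Glottal → [voice].
[constricted glottis]: Root → K-node → Laryngeal → [constricted glottis].
[spread glottis]: Root → K-node → Laryngeal → Glottal → [spread glottis].
The lowest node appearing on every path is Laryngeal; each proper daughter of Laryngeal fails to dominate at least one of the listed features.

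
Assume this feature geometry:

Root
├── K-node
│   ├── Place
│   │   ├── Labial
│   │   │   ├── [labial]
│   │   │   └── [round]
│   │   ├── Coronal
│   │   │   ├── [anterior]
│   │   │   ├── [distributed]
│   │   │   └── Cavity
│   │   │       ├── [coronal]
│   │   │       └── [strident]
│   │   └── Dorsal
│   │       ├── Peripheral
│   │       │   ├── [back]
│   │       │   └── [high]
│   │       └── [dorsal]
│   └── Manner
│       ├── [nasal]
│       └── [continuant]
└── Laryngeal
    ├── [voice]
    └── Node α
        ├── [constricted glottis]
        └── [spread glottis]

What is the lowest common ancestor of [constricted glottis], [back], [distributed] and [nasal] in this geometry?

[constricted glottis] is immediately dominated by Node α.
[back] is immediately dominated by Peripheral.
[distributed] is immediately dominated by Coronal.
[nasal] is immediately dominated by Manner.
The listed terminals split across distinct daughters of Root, so Root itself is the smallest node containing them all.

Root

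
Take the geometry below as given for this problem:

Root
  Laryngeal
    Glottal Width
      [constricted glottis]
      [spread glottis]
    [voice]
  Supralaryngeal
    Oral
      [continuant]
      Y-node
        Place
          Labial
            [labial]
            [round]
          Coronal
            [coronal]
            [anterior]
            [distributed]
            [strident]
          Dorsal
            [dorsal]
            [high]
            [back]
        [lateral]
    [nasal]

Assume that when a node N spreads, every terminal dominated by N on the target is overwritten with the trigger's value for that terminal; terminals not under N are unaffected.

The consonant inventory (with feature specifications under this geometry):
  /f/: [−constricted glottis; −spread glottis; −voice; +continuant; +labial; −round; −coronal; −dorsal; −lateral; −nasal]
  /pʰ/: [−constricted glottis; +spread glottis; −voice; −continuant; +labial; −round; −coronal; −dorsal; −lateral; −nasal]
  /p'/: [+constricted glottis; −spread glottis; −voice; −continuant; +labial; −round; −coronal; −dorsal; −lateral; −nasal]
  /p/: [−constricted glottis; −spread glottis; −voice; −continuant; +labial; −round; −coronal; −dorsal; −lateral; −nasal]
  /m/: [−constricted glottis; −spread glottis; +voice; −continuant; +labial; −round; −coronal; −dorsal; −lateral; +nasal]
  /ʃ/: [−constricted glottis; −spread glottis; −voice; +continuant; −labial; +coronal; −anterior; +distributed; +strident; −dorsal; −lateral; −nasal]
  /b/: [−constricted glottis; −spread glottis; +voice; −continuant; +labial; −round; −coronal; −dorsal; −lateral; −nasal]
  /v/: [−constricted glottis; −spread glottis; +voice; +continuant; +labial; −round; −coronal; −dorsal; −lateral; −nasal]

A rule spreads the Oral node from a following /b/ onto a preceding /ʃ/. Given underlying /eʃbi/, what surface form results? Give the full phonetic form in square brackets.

[epbi]

Oral immediately or transitively dominates [continuant], [labial], [round], [coronal], [anterior], [distributed], [strident], [dorsal], [high], [back], [lateral].
The target acquires /b/'s values for everything under Oral — [−continuant], [+labial], [−round], [−coronal], [−dorsal], [−lateral] — while keeping its own [constricted glottis], [spread glottis], [voice], ….
This feature bundle is that of [p], so /eʃbi/ surfaces as [epbi].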